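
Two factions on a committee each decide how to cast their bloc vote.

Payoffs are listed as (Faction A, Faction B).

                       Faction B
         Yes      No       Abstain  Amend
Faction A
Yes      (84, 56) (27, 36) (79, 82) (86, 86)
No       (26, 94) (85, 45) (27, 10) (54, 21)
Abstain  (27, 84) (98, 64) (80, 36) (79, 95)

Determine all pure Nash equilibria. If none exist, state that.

The unique pure-strategy Nash equilibrium is (Yes, Amend).

Check each profile: it is a Nash equilibrium iff no player can strictly gain by switching unilaterally.
(Yes, Yes): Faction B can switch to Abstain (56 → 82). Not NE.
(Yes, No): Faction A can switch to No (27 → 85). Not NE.
(Yes, Abstain): Faction A can switch to Abstain (79 → 80). Not NE.
(Yes, Amend): Faction A gets 86, best alternative 79; Faction B gets 86, best alternative 82. No profitable deviation — NE.
(No, Yes): Faction A can switch to Yes (26 → 84). Not NE.
(No, No): Faction A can switch to Abstain (85 → 98). Not NE.
(No, Abstain): Faction A can switch to Yes (27 → 79). Not NE.
(No, Amend): Faction A can switch to Yes (54 → 86). Not NE.
(Abstain, Yes): Faction A can switch to Yes (27 → 84). Not NE.
(Abstain, No): Faction B can switch to Yes (64 → 84). Not NE.
(Abstain, Abstain): Faction B can switch to Yes (36 → 84). Not NE.
(Abstain, Amend): Faction A can switch to Yes (79 → 86). Not NE.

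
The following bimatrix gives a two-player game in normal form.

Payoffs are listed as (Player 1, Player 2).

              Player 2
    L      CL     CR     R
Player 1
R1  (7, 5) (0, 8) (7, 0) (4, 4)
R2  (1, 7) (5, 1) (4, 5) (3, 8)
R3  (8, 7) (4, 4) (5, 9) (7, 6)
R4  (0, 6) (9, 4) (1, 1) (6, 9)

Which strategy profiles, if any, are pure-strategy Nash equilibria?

This game has no pure Nash equilibrium.

Player 1 against L: payoffs 7, 1, 8, 0 → best response R3.
Player 1 against CL: payoffs 0, 5, 4, 9 → best response R4.
Player 1 against CR: payoffs 7, 4, 5, 1 → best response R1.
Player 1 against R: payoffs 4, 3, 7, 6 → best response R3.
Player 2 against R1: payoffs 5, 8, 0, 4 → best response CL.
Player 2 against R2: payoffs 7, 1, 5, 8 → best response R.
Player 2 against R3: payoffs 7, 4, 9, 6 → best response CR.
Player 2 against R4: payoffs 6, 4, 1, 9 → best response R.
No profile is a mutual best response for all players.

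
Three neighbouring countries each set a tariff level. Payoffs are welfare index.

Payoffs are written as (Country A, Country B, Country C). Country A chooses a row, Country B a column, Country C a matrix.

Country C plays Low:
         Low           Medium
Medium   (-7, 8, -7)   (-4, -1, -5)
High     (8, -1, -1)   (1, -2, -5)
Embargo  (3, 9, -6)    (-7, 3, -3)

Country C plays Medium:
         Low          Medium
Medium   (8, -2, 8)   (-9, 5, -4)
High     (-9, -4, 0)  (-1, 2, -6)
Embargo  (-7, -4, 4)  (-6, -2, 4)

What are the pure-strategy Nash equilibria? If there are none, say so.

Country A against (Low, Low): payoffs -7, 8, 3 → best response High.
Country A against (Low, Medium): payoffs 8, -9, -7 → best response Medium.
Country A against (Medium, Low): payoffs -4, 1, -7 → best response High.
Country A against (Medium, Medium): payoffs -9, -1, -6 → best response High.
Country B against (Medium, Low): payoffs 8, -1 → best response Low.
Country B against (Medium, Medium): payoffs -2, 5 → best response Medium.
Country B against (High, Low): payoffs -1, -2 → best response Low.
Country B against (High, Medium): payoffs -4, 2 → best response Medium.
Country B against (Embargo, Low): payoffs 9, 3 → best response Low.
Country B against (Embargo, Medium): payoffs -4, -2 → best response Medium.
Country C against (Medium, Low): payoffs -7, 8 → best response Medium.
Country C against (Medium, Medium): payoffs -5, -4 → best response Medium.
Country C against (High, Low): payoffs -1, 0 → best response Medium.
Country C against (High, Medium): payoffs -5, -6 → best response Low.
Country C against (Embargo, Low): payoffs -6, 4 → best response Medium.
Country C against (Embargo, Medium): payoffs -3, 4 → best response Medium.
No profile is a mutual best response for all players.

No pure-strategy Nash equilibrium.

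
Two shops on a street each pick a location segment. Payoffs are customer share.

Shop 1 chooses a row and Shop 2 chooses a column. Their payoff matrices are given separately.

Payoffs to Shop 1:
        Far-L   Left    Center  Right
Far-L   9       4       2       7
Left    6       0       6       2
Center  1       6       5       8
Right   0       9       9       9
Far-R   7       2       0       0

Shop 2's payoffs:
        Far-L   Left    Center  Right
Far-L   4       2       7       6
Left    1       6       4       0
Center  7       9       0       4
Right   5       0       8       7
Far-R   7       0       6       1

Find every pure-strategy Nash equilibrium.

(Right, Center)

For each player, find the best response to each opponent profile; mutual best responses are the pure NE.
Shop 1 against Far-L: payoffs 9, 6, 1, 0, 7 → best response Far-L.
Shop 1 against Left: payoffs 4, 0, 6, 9, 2 → best response Right.
Shop 1 against Center: payoffs 2, 6, 5, 9, 0 → best response Right.
Shop 1 against Right: payoffs 7, 2, 8, 9, 0 → best response Right.
Shop 2 against Far-L: payoffs 4, 2, 7, 6 → best response Center.
Shop 2 against Left: payoffs 1, 6, 4, 0 → best response Left.
Shop 2 against Center: payoffs 7, 9, 0, 4 → best response Left.
Shop 2 against Right: payoffs 5, 0, 8, 7 → best response Center.
Shop 2 against Far-R: payoffs 7, 0, 6, 1 → best response Far-L.
Mutual best responses: (Right, Center).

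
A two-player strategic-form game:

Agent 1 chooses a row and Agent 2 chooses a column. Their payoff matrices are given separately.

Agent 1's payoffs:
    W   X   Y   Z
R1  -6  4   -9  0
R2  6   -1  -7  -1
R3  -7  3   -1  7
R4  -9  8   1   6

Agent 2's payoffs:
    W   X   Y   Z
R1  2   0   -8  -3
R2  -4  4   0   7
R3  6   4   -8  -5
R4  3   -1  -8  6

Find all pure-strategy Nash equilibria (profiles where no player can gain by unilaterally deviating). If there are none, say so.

No pure-strategy Nash equilibrium.

Agent 1 against W: payoffs -6, 6, -7, -9 → best response R2.
Agent 1 against X: payoffs 4, -1, 3, 8 → best response R4.
Agent 1 against Y: payoffs -9, -7, -1, 1 → best response R4.
Agent 1 against Z: payoffs 0, -1, 7, 6 → best response R3.
Agent 2 against R1: payoffs 2, 0, -8, -3 → best response W.
Agent 2 against R2: payoffs -4, 4, 0, 7 → best response Z.
Agent 2 against R3: payoffs 6, 4, -8, -5 → best response W.
Agent 2 against R4: payoffs 3, -1, -8, 6 → best response Z.
No profile is a mutual best response for all players.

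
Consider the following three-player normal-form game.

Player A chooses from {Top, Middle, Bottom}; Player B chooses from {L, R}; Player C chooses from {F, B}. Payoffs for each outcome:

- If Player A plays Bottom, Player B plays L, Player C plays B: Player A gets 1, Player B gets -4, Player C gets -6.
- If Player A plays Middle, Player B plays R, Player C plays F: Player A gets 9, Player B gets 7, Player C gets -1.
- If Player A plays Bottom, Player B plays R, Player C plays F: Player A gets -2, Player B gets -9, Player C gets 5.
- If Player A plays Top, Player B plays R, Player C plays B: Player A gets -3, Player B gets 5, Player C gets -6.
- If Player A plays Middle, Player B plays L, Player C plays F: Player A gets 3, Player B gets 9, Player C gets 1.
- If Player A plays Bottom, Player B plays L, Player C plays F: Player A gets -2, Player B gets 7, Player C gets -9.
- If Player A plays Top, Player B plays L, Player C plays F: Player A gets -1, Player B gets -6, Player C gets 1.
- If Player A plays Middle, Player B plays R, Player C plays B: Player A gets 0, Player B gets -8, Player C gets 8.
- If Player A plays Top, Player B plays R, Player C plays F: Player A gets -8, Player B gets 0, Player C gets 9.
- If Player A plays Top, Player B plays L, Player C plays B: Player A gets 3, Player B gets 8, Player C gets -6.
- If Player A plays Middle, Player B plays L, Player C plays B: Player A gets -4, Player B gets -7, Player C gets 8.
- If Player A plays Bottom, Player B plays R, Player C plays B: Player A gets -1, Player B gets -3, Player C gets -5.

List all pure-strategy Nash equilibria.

none

For each strategy profile, look for a profitable unilateral deviation.
(Top, L, F): Player A can switch to Middle (-1 → 3). Not NE.
(Top, L, B): Player C can switch to F (-6 → 1). Not NE.
(Top, R, F): Player A can switch to Middle (-8 → 9). Not NE.
(Top, R, B): Player A can switch to Middle (-3 → 0). Not NE.
(Middle, L, F): Player C can switch to B (1 → 8). Not NE.
(Middle, L, B): Player A can switch to Top (-4 → 3). Not NE.
(Middle, R, F): Player B can switch to L (7 → 9). Not NE.
(Middle, R, B): Player B can switch to L (-8 → -7). Not NE.
(The remaining 4 profiles each have a profitable deviation by the same check.)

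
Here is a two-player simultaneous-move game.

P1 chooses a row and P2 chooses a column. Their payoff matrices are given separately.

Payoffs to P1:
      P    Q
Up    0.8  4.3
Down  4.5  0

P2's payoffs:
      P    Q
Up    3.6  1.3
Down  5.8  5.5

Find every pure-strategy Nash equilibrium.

Pure NE: (Down, P)

(Up, P): P1 can switch to Down (0.8 → 4.5). Not NE.
(Up, Q): P2 can switch to P (1.3 → 3.6). Not NE.
(Down, P): P1 gets 4.5, best alternative 0.8; P2 gets 5.8, best alternative 5.5. No profitable deviation — NE.
(Down, Q): P1 can switch to Up (0 → 4.3). Not NE.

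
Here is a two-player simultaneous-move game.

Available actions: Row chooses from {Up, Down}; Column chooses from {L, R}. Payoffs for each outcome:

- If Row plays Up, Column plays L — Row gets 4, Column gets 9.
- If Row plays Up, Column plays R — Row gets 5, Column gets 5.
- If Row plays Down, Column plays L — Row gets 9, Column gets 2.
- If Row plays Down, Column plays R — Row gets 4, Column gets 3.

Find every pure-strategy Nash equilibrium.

Check each profile: it is a Nash equilibrium iff no player can strictly gain by switching unilaterally.
(Up, L): Row can switch to Down (4 → 9). Not NE.
(Up, R): Column can switch to L (5 → 9). Not NE.
(Down, L): Column can switch to R (2 → 3). Not NE.
(Down, R): Row can switch to Up (4 → 5). Not NE.

This game has no pure Nash equilibrium.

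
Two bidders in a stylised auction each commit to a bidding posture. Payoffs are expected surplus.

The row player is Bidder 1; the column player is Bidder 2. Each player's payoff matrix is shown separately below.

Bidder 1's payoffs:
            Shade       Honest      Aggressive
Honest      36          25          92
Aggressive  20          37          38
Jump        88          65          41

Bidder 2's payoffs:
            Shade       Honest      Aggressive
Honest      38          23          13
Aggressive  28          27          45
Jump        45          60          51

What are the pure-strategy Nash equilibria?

(Honest, Shade): Bidder 1 can switch to Jump (36 → 88). Not NE.
(Honest, Honest): Bidder 1 can switch to Aggressive (25 → 37). Not NE.
(Honest, Aggressive): Bidder 2 can switch to Shade (13 → 38). Not NE.
(Aggressive, Shade): Bidder 1 can switch to Honest (20 → 36). Not NE.
(Aggressive, Honest): Bidder 1 can switch to Jump (37 → 65). Not NE.
(Aggressive, Aggressive): Bidder 1 can switch to Honest (38 → 92). Not NE.
(Jump, Shade): Bidder 2 can switch to Honest (45 → 60). Not NE.
(Jump, Honest): Bidder 1 gets 65, best alternative 37; Bidder 2 gets 60, best alternative 51. No profitable deviation — NE.
(Jump, Aggressive): Bidder 1 can switch to Honest (41 → 92). Not NE.

The unique pure-strategy Nash equilibrium is (Jump, Honest).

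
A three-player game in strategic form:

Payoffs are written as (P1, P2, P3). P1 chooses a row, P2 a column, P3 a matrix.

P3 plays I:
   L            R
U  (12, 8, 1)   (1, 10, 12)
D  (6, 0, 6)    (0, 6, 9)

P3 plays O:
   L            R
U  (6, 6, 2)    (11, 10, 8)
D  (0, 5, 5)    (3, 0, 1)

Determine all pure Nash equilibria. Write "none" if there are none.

P1 against (L, I): payoffs 12, 6 → best response U.
P1 against (L, O): payoffs 6, 0 → best response U.
P1 against (R, I): payoffs 1, 0 → best response U.
P1 against (R, O): payoffs 11, 3 → best response U.
P2 against (U, I): payoffs 8, 10 → best response R.
P2 against (U, O): payoffs 6, 10 → best response R.
P2 against (D, I): payoffs 0, 6 → best response R.
P2 against (D, O): payoffs 5, 0 → best response L.
P3 against (U, L): payoffs 1, 2 → best response O.
P3 against (U, R): payoffs 12, 8 → best response I.
P3 against (D, L): payoffs 6, 5 → best response I.
P3 against (D, R): payoffs 9, 1 → best response I.
Mutual best responses: (U, R, I).

Pure NE: (U, R, I)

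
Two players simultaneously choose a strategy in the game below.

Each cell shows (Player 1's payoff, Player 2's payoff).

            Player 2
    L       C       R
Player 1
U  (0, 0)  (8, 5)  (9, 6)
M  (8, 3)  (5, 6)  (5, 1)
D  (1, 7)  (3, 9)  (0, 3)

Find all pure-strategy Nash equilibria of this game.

(U, L): Player 1 can switch to M (0 → 8). Not NE.
(U, C): Player 2 can switch to R (5 → 6). Not NE.
(U, R): Player 1 gets 9, best alternative 5; Player 2 gets 6, best alternative 5. No profitable deviation — NE.
(M, L): Player 2 can switch to C (3 → 6). Not NE.
(M, C): Player 1 can switch to U (5 → 8). Not NE.
(M, R): Player 1 can switch to U (5 → 9). Not NE.
(D, L): Player 1 can switch to M (1 → 8). Not NE.
(D, C): Player 1 can switch to U (3 → 8). Not NE.
(D, R): Player 1 can switch to U (0 → 9). Not NE.

Pure NE: (U, R)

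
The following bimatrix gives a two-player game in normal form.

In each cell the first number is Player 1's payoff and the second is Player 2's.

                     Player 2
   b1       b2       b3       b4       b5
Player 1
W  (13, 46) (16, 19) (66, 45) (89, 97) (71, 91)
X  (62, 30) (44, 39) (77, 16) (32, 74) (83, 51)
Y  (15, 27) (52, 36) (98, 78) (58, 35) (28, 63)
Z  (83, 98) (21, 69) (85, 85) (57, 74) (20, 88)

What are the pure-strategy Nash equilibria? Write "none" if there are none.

The pure Nash equilibria are (W, b4) and (Y, b3) and (Z, b1).

Player 1 against b1: payoffs 13, 62, 15, 83 → best response Z.
Player 1 against b2: payoffs 16, 44, 52, 21 → best response Y.
Player 1 against b3: payoffs 66, 77, 98, 85 → best response Y.
Player 1 against b4: payoffs 89, 32, 58, 57 → best response W.
Player 1 against b5: payoffs 71, 83, 28, 20 → best response X.
Player 2 against W: payoffs 46, 19, 45, 97, 91 → best response b4.
Player 2 against X: payoffs 30, 39, 16, 74, 51 → best response b4.
Player 2 against Y: payoffs 27, 36, 78, 35, 63 → best response b3.
Player 2 against Z: payoffs 98, 69, 85, 74, 88 → best response b1.
Mutual best responses: (W, b4); (Y, b3); (Z, b1).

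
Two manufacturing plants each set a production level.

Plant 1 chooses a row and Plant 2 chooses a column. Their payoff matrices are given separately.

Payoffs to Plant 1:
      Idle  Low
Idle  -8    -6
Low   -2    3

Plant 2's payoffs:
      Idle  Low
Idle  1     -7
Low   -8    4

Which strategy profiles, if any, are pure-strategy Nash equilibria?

(Low, Low)

(Idle, Idle): Plant 1 can switch to Low (-8 → -2). Not NE.
(Idle, Low): Plant 1 can switch to Low (-6 → 3). Not NE.
(Low, Idle): Plant 2 can switch to Low (-8 → 4). Not NE.
(Low, Low): Plant 1 gets 3, best alternative -6; Plant 2 gets 4, best alternative -8. No profitable deviation — NE.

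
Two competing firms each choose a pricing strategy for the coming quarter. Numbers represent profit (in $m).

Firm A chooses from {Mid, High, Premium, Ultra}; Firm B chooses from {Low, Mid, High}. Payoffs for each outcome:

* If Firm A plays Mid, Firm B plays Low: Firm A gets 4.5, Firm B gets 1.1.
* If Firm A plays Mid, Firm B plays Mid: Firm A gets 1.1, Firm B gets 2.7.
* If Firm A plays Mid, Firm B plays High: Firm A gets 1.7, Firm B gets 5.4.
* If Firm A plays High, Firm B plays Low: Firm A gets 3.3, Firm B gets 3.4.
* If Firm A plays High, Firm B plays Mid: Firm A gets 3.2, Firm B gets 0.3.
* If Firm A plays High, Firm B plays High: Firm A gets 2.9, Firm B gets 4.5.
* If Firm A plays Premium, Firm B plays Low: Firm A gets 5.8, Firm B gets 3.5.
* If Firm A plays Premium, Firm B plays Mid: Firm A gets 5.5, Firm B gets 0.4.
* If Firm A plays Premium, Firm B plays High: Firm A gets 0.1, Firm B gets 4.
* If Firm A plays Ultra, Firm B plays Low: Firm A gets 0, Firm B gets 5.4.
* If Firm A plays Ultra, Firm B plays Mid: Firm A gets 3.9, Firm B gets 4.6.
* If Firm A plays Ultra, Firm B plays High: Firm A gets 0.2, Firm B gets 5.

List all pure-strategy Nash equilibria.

The unique pure-strategy Nash equilibrium is (High, High).

For each player, find the best response to each opponent profile; mutual best responses are the pure NE.
Firm A against Low: payoffs 4.5, 3.3, 5.8, 0 → best response Premium.
Firm A against Mid: payoffs 1.1, 3.2, 5.5, 3.9 → best response Premium.
Firm A against High: payoffs 1.7, 2.9, 0.1, 0.2 → best response High.
Firm B against Mid: payoffs 1.1, 2.7, 5.4 → best response High.
Firm B against High: payoffs 3.4, 0.3, 4.5 → best response High.
Firm B against Premium: payoffs 3.5, 0.4, 4 → best response High.
Firm B against Ultra: payoffs 5.4, 4.6, 5 → best response Low.
Mutual best responses: (High, High).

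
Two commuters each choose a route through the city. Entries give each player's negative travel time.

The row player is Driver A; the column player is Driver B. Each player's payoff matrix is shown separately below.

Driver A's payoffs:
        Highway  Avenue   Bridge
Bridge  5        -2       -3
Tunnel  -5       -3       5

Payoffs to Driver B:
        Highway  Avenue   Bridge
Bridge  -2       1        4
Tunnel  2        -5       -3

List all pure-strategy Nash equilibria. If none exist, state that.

No pure-strategy Nash equilibrium.

(Bridge, Highway): Driver B can switch to Avenue (-2 → 1). Not NE.
(Bridge, Avenue): Driver B can switch to Bridge (1 → 4). Not NE.
(Bridge, Bridge): Driver A can switch to Tunnel (-3 → 5). Not NE.
(Tunnel, Highway): Driver A can switch to Bridge (-5 → 5). Not NE.
(Tunnel, Avenue): Driver A can switch to Bridge (-3 → -2). Not NE.
(Tunnel, Bridge): Driver B can switch to Highway (-3 → 2). Not NE.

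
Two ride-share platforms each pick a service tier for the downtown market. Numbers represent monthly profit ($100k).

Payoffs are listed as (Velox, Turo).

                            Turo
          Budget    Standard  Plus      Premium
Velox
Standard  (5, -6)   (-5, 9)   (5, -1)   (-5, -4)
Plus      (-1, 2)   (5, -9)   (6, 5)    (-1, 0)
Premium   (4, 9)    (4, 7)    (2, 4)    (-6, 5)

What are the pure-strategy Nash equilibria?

Check each profile: it is a Nash equilibrium iff no player can strictly gain by switching unilaterally.
(Standard, Budget): Turo can switch to Standard (-6 → 9). Not NE.
(Standard, Standard): Velox can switch to Plus (-5 → 5). Not NE.
(Standard, Plus): Velox can switch to Plus (5 → 6). Not NE.
(Standard, Premium): Velox can switch to Plus (-5 → -1). Not NE.
(Plus, Budget): Velox can switch to Standard (-1 → 5). Not NE.
(Plus, Standard): Turo can switch to Budget (-9 → 2). Not NE.
(Plus, Plus): Velox gets 6, best alternative 5; Turo gets 5, best alternative 2. No profitable deviation — NE.
(Plus, Premium): Turo can switch to Budget (0 → 2). Not NE.
(Premium, Budget): Velox can switch to Standard (4 → 5). Not NE.
(Premium, Standard): Velox can switch to Plus (4 → 5). Not NE.
(Premium, Plus): Velox can switch to Standard (2 → 5). Not NE.
(Premium, Premium): Velox can switch to Standard (-6 → -5). Not NE.

Pure NE: (Plus, Plus)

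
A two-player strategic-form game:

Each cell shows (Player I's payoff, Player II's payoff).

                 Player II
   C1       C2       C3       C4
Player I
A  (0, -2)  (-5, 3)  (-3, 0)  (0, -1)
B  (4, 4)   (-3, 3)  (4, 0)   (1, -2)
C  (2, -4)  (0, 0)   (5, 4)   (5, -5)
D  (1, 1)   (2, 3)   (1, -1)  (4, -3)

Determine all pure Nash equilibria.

Player I against C1: payoffs 0, 4, 2, 1 → best response B.
Player I against C2: payoffs -5, -3, 0, 2 → best response D.
Player I against C3: payoffs -3, 4, 5, 1 → best response C.
Player I against C4: payoffs 0, 1, 5, 4 → best response C.
Player II against A: payoffs -2, 3, 0, -1 → best response C2.
Player II against B: payoffs 4, 3, 0, -2 → best response C1.
Player II against C: payoffs -4, 0, 4, -5 → best response C3.
Player II against D: payoffs 1, 3, -1, -3 → best response C2.
Mutual best responses: (B, C1); (C, C3); (D, C2).

(B, C1); (C, C3); (D, C2)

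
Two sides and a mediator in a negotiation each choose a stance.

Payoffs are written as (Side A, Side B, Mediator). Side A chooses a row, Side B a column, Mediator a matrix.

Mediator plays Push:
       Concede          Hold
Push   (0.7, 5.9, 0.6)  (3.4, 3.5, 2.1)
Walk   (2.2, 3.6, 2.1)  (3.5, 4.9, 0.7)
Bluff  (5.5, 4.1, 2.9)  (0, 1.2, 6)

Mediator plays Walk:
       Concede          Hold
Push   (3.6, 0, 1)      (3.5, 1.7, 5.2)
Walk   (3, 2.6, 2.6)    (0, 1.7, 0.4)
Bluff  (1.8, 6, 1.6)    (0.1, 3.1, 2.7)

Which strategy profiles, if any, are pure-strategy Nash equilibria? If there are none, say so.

Mark each player's best response to every combination of opponents' strategies; a profile where every player is best-responding is a pure Nash equilibrium.
Side A against (Concede, Push): payoffs 0.7, 2.2, 5.5 → best response Bluff.
Side A against (Concede, Walk): payoffs 3.6, 3, 1.8 → best response Push.
Side A against (Hold, Push): payoffs 3.4, 3.5, 0 → best response Walk.
Side A against (Hold, Walk): payoffs 3.5, 0, 0.1 → best response Push.
Side B against (Push, Push): payoffs 5.9, 3.5 → best response Concede.
Side B against (Push, Walk): payoffs 0, 1.7 → best response Hold.
Side B against (Walk, Push): payoffs 3.6, 4.9 → best response Hold.
Side B against (Walk, Walk): payoffs 2.6, 1.7 → best response Concede.
Side B against (Bluff, Push): payoffs 4.1, 1.2 → best response Concede.
Side B against (Bluff, Walk): payoffs 6, 3.1 → best response Concede.
Mediator against (Push, Concede): payoffs 0.6, 1 → best response Walk.
Mediator against (Push, Hold): payoffs 2.1, 5.2 → best response Walk.
Mediator against (Walk, Concede): payoffs 2.1, 2.6 → best response Walk.
Mediator against (Walk, Hold): payoffs 0.7, 0.4 → best response Push.
Mediator against (Bluff, Concede): payoffs 2.9, 1.6 → best response Push.
Mediator against (Bluff, Hold): payoffs 6, 2.7 → best response Push.
Mutual best responses: (Push, Hold, Walk); (Walk, Hold, Push); (Bluff, Concede, Push).

(Push, Hold, Walk) and (Walk, Hold, Push) and (Bluff, Concede, Push)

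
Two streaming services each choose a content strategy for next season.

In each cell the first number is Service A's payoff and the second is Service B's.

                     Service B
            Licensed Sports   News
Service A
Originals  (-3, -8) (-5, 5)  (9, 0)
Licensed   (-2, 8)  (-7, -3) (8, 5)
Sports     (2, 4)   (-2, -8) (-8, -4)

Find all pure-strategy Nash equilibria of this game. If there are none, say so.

Check each profile: it is a Nash equilibrium iff no player can strictly gain by switching unilaterally.
(Originals, Licensed): Service A can switch to Licensed (-3 → -2). Not NE.
(Originals, Sports): Service A can switch to Sports (-5 → -2). Not NE.
(Originals, News): Service B can switch to Sports (0 → 5). Not NE.
(Licensed, Licensed): Service A can switch to Sports (-2 → 2). Not NE.
(Licensed, Sports): Service A can switch to Originals (-7 → -5). Not NE.
(Licensed, News): Service A can switch to Originals (8 → 9). Not NE.
(Sports, Licensed): Service A gets 2, best alternative -2; Service B gets 4, best alternative -4. No profitable deviation — NE.
(Sports, Sports): Service B can switch to Licensed (-8 → 4). Not NE.
(Sports, News): Service A can switch to Originals (-8 → 9). Not NE.

The unique pure-strategy Nash equilibrium is (Sports, Licensed).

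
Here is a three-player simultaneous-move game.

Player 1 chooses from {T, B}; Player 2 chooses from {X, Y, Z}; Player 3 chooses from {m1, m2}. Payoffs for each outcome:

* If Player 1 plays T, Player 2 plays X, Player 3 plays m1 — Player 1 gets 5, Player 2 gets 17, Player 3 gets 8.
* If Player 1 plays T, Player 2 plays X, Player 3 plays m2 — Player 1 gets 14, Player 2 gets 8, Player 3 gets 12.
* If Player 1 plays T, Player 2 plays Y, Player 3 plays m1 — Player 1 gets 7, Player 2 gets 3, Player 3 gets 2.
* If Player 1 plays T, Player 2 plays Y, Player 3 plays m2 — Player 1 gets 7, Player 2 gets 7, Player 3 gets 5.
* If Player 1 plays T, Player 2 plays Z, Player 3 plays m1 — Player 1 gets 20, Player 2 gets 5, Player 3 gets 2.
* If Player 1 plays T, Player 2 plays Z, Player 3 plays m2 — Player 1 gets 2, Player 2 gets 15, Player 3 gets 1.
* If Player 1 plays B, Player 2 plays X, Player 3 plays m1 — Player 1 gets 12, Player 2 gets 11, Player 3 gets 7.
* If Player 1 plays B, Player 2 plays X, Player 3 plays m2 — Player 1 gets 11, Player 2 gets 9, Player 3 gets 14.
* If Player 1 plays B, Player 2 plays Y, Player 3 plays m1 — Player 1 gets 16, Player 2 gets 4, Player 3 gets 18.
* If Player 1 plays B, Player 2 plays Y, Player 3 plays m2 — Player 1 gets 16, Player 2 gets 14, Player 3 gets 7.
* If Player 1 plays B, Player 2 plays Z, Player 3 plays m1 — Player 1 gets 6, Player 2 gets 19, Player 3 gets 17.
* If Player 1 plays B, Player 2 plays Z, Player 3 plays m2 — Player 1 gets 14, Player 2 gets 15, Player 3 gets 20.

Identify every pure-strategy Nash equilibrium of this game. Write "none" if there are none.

Player 1 against (X, m1): payoffs 5, 12 → best response B.
Player 1 against (X, m2): payoffs 14, 11 → best response T.
Player 1 against (Y, m1): payoffs 7, 16 → best response B.
Player 1 against (Y, m2): payoffs 7, 16 → best response B.
Player 1 against (Z, m1): payoffs 20, 6 → best response T.
Player 1 against (Z, m2): payoffs 2, 14 → best response B.
Player 2 against (T, m1): payoffs 17, 3, 5 → best response X.
Player 2 against (T, m2): payoffs 8, 7, 15 → best response Z.
Player 2 against (B, m1): payoffs 11, 4, 19 → best response Z.
Player 2 against (B, m2): payoffs 9, 14, 15 → best response Z.
Player 3 against (T, X): payoffs 8, 12 → best response m2.
Player 3 against (T, Y): payoffs 2, 5 → best response m2.
Player 3 against (T, Z): payoffs 2, 1 → best response m1.
Player 3 against (B, X): payoffs 7, 14 → best response m2.
Player 3 against (B, Y): payoffs 18, 7 → best response m1.
Player 3 against (B, Z): payoffs 17, 20 → best response m2.
Mutual best responses: (B, Z, m2).

(B, Z, m2)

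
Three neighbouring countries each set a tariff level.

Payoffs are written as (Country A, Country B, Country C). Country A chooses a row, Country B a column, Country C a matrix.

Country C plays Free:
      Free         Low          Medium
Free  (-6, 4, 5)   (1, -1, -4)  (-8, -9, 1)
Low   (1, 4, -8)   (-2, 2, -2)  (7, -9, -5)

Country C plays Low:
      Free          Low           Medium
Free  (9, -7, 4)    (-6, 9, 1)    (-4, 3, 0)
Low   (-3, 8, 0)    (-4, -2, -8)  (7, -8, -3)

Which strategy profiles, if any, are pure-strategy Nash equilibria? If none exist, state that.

There is no pure-strategy Nash equilibrium.

For each player, find the best response to each opponent profile; mutual best responses are the pure NE.
Country A against (Free, Free): payoffs -6, 1 → best response Low.
Country A against (Free, Low): payoffs 9, -3 → best response Free.
Country A against (Low, Free): payoffs 1, -2 → best response Free.
Country A against (Low, Low): payoffs -6, -4 → best response Low.
Country A against (Medium, Free): payoffs -8, 7 → best response Low.
Country A against (Medium, Low): payoffs -4, 7 → best response Low.
Country B against (Free, Free): payoffs 4, -1, -9 → best response Free.
Country B against (Free, Low): payoffs -7, 9, 3 → best response Low.
Country B against (Low, Free): payoffs 4, 2, -9 → best response Free.
Country B against (Low, Low): payoffs 8, -2, -8 → best response Free.
Country C against (Free, Free): payoffs 5, 4 → best response Free.
Country C against (Free, Low): payoffs -4, 1 → best response Low.
Country C against (Free, Medium): payoffs 1, 0 → best response Free.
Country C against (Low, Free): payoffs -8, 0 → best response Low.
Country C against (Low, Low): payoffs -2, -8 → best response Free.
Country C against (Low, Medium): payoffs -5, -3 → best response Low.
No profile is a mutual best response for all players.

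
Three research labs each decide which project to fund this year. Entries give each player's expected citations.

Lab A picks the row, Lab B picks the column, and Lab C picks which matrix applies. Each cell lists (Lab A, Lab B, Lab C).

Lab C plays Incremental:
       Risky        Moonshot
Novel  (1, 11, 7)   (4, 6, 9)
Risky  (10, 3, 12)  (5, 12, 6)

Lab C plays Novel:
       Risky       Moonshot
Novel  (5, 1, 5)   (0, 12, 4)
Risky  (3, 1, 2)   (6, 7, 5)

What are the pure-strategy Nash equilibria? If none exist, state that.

The unique pure-strategy Nash equilibrium is (Risky, Moonshot, Incremental).

(Novel, Risky, Incremental): Lab A can switch to Risky (1 → 10). Not NE.
(Novel, Risky, Novel): Lab B can switch to Moonshot (1 → 12). Not NE.
(Novel, Moonshot, Incremental): Lab A can switch to Risky (4 → 5). Not NE.
(Novel, Moonshot, Novel): Lab A can switch to Risky (0 → 6). Not NE.
(Risky, Risky, Incremental): Lab B can switch to Moonshot (3 → 12). Not NE.
(Risky, Risky, Novel): Lab A can switch to Novel (3 → 5). Not NE.
(Risky, Moonshot, Incremental): Lab A gets 5, best alternative 4; Lab B gets 12, best alternative 3; Lab C gets 6, best alternative 5. No profitable deviation — NE.
(Risky, Moonshot, Novel): Lab C can switch to Incremental (5 → 6). Not NE.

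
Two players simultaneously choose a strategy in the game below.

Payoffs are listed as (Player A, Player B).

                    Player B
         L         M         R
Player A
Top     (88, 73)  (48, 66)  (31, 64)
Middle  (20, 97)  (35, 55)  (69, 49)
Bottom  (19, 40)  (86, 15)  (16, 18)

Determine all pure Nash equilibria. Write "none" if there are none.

For each player, find the best response to each opponent profile; mutual best responses are the pure NE.
Player A against L: payoffs 88, 20, 19 → best response Top.
Player A against M: payoffs 48, 35, 86 → best response Bottom.
Player A against R: payoffs 31, 69, 16 → best response Middle.
Player B against Top: payoffs 73, 66, 64 → best response L.
Player B against Middle: payoffs 97, 55, 49 → best response L.
Player B against Bottom: payoffs 40, 15, 18 → best response L.
Mutual best responses: (Top, L).

Pure NE: (Top, L)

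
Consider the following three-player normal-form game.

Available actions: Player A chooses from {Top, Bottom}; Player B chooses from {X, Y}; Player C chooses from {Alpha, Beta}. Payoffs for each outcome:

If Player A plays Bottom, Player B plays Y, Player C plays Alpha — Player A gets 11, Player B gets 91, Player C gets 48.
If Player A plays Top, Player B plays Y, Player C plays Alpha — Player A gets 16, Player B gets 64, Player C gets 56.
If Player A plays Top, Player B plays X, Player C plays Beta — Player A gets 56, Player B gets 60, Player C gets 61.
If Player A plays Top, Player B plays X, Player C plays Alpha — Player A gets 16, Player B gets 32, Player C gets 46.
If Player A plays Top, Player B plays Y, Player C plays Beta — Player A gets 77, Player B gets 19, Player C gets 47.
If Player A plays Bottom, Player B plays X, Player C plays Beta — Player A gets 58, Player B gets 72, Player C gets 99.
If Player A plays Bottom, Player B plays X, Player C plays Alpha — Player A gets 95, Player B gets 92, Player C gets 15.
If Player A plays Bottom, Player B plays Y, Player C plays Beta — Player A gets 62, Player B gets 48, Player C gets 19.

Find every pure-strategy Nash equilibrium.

(Top, Y, Alpha); (Bottom, X, Beta)

For each strategy profile, look for a profitable unilateral deviation.
(Top, X, Alpha): Player A can switch to Bottom (16 → 95). Not NE.
(Top, X, Beta): Player A can switch to Bottom (56 → 58). Not NE.
(Top, Y, Alpha): Player A gets 16, best alternative 11; Player B gets 64, best alternative 32; Player C gets 56, best alternative 47. No profitable deviation — NE.
(Top, Y, Beta): Player B can switch to X (19 → 60). Not NE.
(Bottom, X, Alpha): Player C can switch to Beta (15 → 99). Not NE.
(Bottom, X, Beta): Player A gets 58, best alternative 56; Player B gets 72, best alternative 48; Player C gets 99, best alternative 15. No profitable deviation — NE.
(Bottom, Y, Alpha): Player A can switch to Top (11 → 16). Not NE.
(Bottom, Y, Beta): Player A can switch to Top (62 → 77). Not NE.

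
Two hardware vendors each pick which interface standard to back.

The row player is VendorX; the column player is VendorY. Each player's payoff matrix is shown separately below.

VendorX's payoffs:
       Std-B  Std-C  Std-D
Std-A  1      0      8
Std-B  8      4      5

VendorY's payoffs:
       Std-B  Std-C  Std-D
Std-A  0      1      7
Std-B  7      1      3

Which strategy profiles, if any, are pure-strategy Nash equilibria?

(Std-A, Std-B): VendorX can switch to Std-B (1 → 8). Not NE.
(Std-A, Std-C): VendorX can switch to Std-B (0 → 4). Not NE.
(Std-A, Std-D): VendorX gets 8, best alternative 5; VendorY gets 7, best alternative 1. No profitable deviation — NE.
(Std-B, Std-B): VendorX gets 8, best alternative 1; VendorY gets 7, best alternative 3. No profitable deviation — NE.
(Std-B, Std-C): VendorY can switch to Std-B (1 → 7). Not NE.
(Std-B, Std-D): VendorX can switch to Std-A (5 → 8). Not NE.

Pure-strategy Nash equilibria: (Std-A, Std-D) and (Std-B, Std-B)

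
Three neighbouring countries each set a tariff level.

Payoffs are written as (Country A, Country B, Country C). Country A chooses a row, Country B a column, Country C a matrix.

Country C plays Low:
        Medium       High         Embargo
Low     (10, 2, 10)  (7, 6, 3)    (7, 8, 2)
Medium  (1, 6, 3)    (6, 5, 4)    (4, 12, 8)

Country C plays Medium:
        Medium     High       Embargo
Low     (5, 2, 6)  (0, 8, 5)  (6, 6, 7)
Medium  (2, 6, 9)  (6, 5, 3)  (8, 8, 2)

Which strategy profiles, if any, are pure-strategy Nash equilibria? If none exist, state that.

For each player, find the best response to each opponent profile; mutual best responses are the pure NE.
Country A against (Medium, Low): payoffs 10, 1 → best response Low.
Country A against (Medium, Medium): payoffs 5, 2 → best response Low.
Country A against (High, Low): payoffs 7, 6 → best response Low.
Country A against (High, Medium): payoffs 0, 6 → best response Medium.
Country A against (Embargo, Low): payoffs 7, 4 → best response Low.
Country A against (Embargo, Medium): payoffs 6, 8 → best response Medium.
Country B against (Low, Low): payoffs 2, 6, 8 → best response Embargo.
Country B against (Low, Medium): payoffs 2, 8, 6 → best response High.
Country B against (Medium, Low): payoffs 6, 5, 12 → best response Embargo.
Country B against (Medium, Medium): payoffs 6, 5, 8 → best response Embargo.
Country C against (Low, Medium): payoffs 10, 6 → best response Low.
Country C against (Low, High): payoffs 3, 5 → best response Medium.
Country C against (Low, Embargo): payoffs 2, 7 → best response Medium.
Country C against (Medium, Medium): payoffs 3, 9 → best response Medium.
Country C against (Medium, High): payoffs 4, 3 → best response Low.
Country C against (Medium, Embargo): payoffs 8, 2 → best response Low.
No profile is a mutual best response for all players.

This game has no pure Nash equilibrium.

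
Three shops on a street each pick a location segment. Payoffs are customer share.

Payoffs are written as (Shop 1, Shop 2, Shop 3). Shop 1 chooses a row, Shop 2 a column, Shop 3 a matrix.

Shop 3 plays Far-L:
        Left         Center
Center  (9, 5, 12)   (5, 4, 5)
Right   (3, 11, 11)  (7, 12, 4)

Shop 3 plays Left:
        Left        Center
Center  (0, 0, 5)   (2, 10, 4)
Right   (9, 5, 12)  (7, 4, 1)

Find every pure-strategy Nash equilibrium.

(Center, Left, Far-L), (Right, Left, Left), (Right, Center, Far-L)

(Center, Left, Far-L): Shop 1 gets 9, best alternative 3; Shop 2 gets 5, best alternative 4; Shop 3 gets 12, best alternative 5. No profitable deviation — NE.
(Center, Left, Left): Shop 1 can switch to Right (0 → 9). Not NE.
(Center, Center, Far-L): Shop 1 can switch to Right (5 → 7). Not NE.
(Center, Center, Left): Shop 1 can switch to Right (2 → 7). Not NE.
(Right, Left, Far-L): Shop 1 can switch to Center (3 → 9). Not NE.
(Right, Left, Left): Shop 1 gets 9, best alternative 0; Shop 2 gets 5, best alternative 4; Shop 3 gets 12, best alternative 11. No profitable deviation — NE.
(Right, Center, Far-L): Shop 1 gets 7, best alternative 5; Shop 2 gets 12, best alternative 11; Shop 3 gets 4, best alternative 1. No profitable deviation — NE.
(Right, Center, Left): Shop 2 can switch to Left (4 → 5). Not NE.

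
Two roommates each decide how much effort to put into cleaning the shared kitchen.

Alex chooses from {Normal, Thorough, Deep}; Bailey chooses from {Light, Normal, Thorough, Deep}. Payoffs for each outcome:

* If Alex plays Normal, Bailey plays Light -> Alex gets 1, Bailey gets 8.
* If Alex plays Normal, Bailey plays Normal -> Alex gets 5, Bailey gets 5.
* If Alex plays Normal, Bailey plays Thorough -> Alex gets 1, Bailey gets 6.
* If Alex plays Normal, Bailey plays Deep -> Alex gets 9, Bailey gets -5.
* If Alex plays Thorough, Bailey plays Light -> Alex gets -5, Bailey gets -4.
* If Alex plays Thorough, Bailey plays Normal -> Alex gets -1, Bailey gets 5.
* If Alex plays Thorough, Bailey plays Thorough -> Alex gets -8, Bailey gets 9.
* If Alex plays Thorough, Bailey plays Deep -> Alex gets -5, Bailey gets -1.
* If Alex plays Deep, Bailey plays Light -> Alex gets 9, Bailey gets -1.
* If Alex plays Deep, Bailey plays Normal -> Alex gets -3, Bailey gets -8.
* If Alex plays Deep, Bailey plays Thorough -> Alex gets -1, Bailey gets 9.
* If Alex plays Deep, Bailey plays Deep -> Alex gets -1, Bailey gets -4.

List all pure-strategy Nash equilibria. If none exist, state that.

Check each profile: it is a Nash equilibrium iff no player can strictly gain by switching unilaterally.
(Normal, Light): Alex can switch to Deep (1 → 9). Not NE.
(Normal, Normal): Bailey can switch to Light (5 → 8). Not NE.
(Normal, Thorough): Bailey can switch to Light (6 → 8). Not NE.
(Normal, Deep): Bailey can switch to Light (-5 → 8). Not NE.
(Thorough, Light): Alex can switch to Normal (-5 → 1). Not NE.
(Thorough, Normal): Alex can switch to Normal (-1 → 5). Not NE.
(The remaining 6 profiles each have a profitable deviation by the same check.)

There is no pure-strategy Nash equilibrium.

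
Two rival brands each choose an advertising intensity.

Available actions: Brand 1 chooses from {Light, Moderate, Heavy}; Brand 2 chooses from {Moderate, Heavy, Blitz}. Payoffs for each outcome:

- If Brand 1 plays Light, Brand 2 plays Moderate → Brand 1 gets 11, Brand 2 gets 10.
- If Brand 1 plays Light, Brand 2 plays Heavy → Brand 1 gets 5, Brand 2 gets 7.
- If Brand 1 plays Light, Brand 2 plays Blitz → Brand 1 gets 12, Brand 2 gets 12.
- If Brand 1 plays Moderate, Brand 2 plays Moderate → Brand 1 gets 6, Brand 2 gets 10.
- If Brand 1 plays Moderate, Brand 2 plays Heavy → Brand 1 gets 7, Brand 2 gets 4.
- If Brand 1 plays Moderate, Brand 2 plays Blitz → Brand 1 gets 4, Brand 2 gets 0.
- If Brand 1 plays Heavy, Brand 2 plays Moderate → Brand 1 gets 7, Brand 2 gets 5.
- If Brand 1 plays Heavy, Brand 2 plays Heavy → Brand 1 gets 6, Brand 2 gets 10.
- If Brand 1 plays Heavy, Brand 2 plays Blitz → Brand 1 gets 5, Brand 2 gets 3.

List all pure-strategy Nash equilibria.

The unique pure-strategy Nash equilibrium is (Light, Blitz).

Check each profile: it is a Nash equilibrium iff no player can strictly gain by switching unilaterally.
(Light, Moderate): Brand 2 can switch to Blitz (10 → 12). Not NE.
(Light, Heavy): Brand 1 can switch to Moderate (5 → 7). Not NE.
(Light, Blitz): Brand 1 gets 12, best alternative 5; Brand 2 gets 12, best alternative 10. No profitable deviation — NE.
(Moderate, Moderate): Brand 1 can switch to Light (6 → 11). Not NE.
(Moderate, Heavy): Brand 2 can switch to Moderate (4 → 10). Not NE.
(Moderate, Blitz): Brand 1 can switch to Light (4 → 12). Not NE.
(Heavy, Moderate): Brand 1 can switch to Light (7 → 11). Not NE.
(Heavy, Heavy): Brand 1 can switch to Moderate (6 → 7). Not NE.
(Heavy, Blitz): Brand 1 can switch to Light (5 → 12). Not NE.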